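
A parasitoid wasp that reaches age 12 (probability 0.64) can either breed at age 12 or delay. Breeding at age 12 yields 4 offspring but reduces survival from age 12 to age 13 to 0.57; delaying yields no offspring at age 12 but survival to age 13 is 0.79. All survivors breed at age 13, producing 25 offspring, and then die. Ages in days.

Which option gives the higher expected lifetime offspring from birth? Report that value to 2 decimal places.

12.64

breed at age 12: R₀ = 0.64 × (4 + 0.57 × 25) = 0.64 × 18.2500 = 11.6800
delay to age 13: R₀ = 0.64 × (0.79 × 25) = 0.64 × 19.7500 = 12.6400
Higher: delay to age 13 (12.6400).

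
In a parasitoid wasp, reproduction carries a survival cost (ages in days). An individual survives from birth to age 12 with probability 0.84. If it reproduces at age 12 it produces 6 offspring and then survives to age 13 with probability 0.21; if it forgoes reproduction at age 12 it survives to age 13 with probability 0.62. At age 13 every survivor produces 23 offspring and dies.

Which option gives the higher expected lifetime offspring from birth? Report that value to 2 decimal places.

breed at age 12: R₀ = 0.84 × (6 + 0.21 × 23) = 0.84 × 10.8300 = 9.0972
delay to age 13: R₀ = 0.84 × (0.62 × 23) = 0.84 × 14.2600 = 11.9784
Higher: delay to age 13 (11.9784).

11.98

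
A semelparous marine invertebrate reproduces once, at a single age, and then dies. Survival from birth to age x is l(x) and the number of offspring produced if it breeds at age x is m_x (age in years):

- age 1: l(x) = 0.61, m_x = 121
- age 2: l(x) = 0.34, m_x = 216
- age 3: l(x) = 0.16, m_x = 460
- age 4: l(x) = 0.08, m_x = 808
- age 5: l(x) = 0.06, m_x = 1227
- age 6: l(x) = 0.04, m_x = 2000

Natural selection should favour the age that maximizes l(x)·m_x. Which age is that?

6

Expected offspring if breeding at age x = l(x) × m_x:
  age 1: 0.61 × 121 = 73.810
  age 2: 0.34 × 216 = 73.440
  age 3: 0.16 × 460 = 73.600
  age 4: 0.08 × 808 = 64.640
  age 5: 0.06 × 1227 = 73.620
  age 6: 0.04 × 2000 = 80.000
Maximum at age 6 (80.000).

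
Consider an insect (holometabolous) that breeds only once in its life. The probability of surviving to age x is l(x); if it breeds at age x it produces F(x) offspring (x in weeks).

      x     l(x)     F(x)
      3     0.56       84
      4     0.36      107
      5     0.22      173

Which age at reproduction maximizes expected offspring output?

3

Expected offspring if breeding at age x = l(x) × F(x):
  age 3: 0.56 × 84 = 47.040
  age 4: 0.36 × 107 = 38.520
  age 5: 0.22 × 173 = 38.060
Maximum at age 3 (47.040).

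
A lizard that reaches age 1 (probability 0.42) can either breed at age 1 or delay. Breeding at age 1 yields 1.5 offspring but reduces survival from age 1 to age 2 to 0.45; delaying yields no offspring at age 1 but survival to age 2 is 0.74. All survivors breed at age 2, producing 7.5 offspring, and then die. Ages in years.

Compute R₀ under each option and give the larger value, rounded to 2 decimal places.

2.33

breed at age 1: R₀ = 0.42 × (1.5 + 0.45 × 7.5) = 0.42 × 4.8750 = 2.0475
delay to age 2: R₀ = 0.42 × (0.74 × 7.5) = 0.42 × 5.5500 = 2.3310
Higher: delay to age 2 (2.3310).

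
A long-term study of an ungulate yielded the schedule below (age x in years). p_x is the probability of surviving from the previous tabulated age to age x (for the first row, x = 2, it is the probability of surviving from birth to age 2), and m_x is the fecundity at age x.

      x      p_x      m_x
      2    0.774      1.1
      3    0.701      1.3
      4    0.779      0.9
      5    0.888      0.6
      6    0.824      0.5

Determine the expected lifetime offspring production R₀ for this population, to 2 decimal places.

2.32

Survivorship from birth: l_x = p_2·p_3·…·p_x.
  l_2 = 0.77400
  l_3 = 0.54257
  l_4 = 0.42267
  l_5 = 0.37533
  l_6 = 0.30927
R₀ = Σ l_x m_x:
  age 2: 0.77400 × 1.1 = 0.8514
  age 3: 0.54257 × 1.3 = 0.7053
  age 4: 0.42267 × 0.9 = 0.3804
  age 5: 0.37533 × 0.6 = 0.2252
  age 6: 0.30927 × 0.5 = 0.1546
R₀ = 0.8514 + 0.7053 + 0.3804 + 0.2252 + 0.1546 = 2.3170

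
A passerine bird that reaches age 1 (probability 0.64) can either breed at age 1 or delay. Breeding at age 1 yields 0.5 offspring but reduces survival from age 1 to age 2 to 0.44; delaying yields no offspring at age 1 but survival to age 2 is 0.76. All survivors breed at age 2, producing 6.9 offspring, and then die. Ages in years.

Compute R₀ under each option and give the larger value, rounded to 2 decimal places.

breed at age 1: R₀ = 0.64 × (0.5 + 0.44 × 6.9) = 0.64 × 3.5360 = 2.2630
delay to age 2: R₀ = 0.64 × (0.76 × 6.9) = 0.64 × 5.2440 = 3.3562
Higher: delay to age 2 (3.3562).

3.36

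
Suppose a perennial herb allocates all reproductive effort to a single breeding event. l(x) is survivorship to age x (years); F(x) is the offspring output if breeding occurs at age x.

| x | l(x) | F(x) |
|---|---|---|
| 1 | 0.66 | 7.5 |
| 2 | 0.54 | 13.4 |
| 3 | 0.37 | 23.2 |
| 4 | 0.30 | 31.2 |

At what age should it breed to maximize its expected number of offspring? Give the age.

Expected offspring if breeding at age x = l(x) × F(x):
  age 1: 0.66 × 7.5 = 4.950
  age 2: 0.54 × 13.4 = 7.236
  age 3: 0.37 × 23.2 = 8.584
  age 4: 0.30 × 31.2 = 9.360
Maximum at age 4 (9.360).

4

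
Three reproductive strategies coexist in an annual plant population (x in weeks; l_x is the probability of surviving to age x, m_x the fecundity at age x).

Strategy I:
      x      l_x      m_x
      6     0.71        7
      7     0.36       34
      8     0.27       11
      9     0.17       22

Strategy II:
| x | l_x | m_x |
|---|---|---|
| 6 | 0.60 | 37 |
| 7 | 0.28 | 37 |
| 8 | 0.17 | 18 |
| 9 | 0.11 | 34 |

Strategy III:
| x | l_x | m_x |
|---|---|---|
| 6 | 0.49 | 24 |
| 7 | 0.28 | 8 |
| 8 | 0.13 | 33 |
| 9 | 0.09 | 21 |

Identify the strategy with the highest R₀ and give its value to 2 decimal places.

Strategy I: R₀ = 0.71×7 + 0.36×34 + 0.27×11 + 0.17×22 = 23.9200
Strategy II: R₀ = 0.60×37 + 0.28×37 + 0.17×18 + 0.11×34 = 39.3600
Strategy III: R₀ = 0.49×24 + 0.28×8 + 0.13×33 + 0.09×21 = 20.1800
Highest R₀: strategy II with 39.3600.

39.36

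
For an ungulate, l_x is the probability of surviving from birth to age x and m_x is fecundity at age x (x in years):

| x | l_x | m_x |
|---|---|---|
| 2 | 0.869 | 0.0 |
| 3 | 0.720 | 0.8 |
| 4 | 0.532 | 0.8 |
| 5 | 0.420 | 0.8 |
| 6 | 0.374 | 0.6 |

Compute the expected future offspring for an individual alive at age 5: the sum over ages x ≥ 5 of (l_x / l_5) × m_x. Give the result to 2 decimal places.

1.33

l_5 = 0.420. Conditional survival from age 5 to x is l_x / l_5.
  x=5: (0.420/0.420) × 0.8 = 0.8000
  x=6: (0.374/0.420) × 0.6 = 0.5343
Sum = 0.8000 + 0.5343 = 1.3343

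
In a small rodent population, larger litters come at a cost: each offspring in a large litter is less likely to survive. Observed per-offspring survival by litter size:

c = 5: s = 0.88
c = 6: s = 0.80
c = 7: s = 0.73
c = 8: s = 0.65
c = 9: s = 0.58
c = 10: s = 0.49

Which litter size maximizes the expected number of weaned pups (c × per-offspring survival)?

9

Expected weaned pups = c × s(c):
  c=5: 5 × 0.88 = 4.400
  c=6: 6 × 0.80 = 4.800
  c=7: 7 × 0.73 = 5.110
  c=8: 8 × 0.65 = 5.200
  c=9: 9 × 0.58 = 5.220
  c=10: 10 × 0.49 = 4.900
Maximum at c = 9 (5.220 weaned pups).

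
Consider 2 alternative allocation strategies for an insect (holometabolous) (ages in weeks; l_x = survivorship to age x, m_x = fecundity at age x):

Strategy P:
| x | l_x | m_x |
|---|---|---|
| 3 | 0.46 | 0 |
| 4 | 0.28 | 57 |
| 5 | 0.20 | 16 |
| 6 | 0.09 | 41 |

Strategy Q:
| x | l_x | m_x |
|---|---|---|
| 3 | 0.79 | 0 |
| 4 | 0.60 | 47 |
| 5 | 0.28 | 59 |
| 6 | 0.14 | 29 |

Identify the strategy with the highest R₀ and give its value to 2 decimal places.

48.78

Strategy P: R₀ = 0.46×0 + 0.28×57 + 0.20×16 + 0.09×41 = 22.8500
Strategy Q: R₀ = 0.79×0 + 0.60×47 + 0.28×59 + 0.14×29 = 48.7800
Highest R₀: strategy Q with 48.7800.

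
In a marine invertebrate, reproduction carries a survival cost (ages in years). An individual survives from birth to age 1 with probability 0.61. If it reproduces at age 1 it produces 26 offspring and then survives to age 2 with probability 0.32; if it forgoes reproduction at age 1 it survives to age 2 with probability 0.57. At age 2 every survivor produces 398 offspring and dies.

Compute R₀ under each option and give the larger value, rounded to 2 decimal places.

breed at age 1: R₀ = 0.61 × (26 + 0.32 × 398) = 0.61 × 153.3600 = 93.5496
delay to age 2: R₀ = 0.61 × (0.57 × 398) = 0.61 × 226.8600 = 138.3846
Higher: delay to age 2 (138.3846).

138.38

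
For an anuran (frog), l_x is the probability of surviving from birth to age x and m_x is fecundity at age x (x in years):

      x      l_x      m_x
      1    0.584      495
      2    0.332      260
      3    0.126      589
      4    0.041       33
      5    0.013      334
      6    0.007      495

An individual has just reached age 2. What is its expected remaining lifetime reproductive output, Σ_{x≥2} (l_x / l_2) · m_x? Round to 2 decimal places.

l_2 = 0.332. Conditional survival from age 2 to x is l_x / l_2.
  x=2: (0.332/0.332) × 260 = 260.0000
  x=3: (0.126/0.332) × 589 = 223.5361
  x=4: (0.041/0.332) × 33 = 4.0753
  x=5: (0.013/0.332) × 334 = 13.0783
  x=6: (0.007/0.332) × 495 = 10.4367
Sum = 260.0000 + 223.5361 + 4.0753 + 13.0783 + 10.4367 = 511.1265

511.13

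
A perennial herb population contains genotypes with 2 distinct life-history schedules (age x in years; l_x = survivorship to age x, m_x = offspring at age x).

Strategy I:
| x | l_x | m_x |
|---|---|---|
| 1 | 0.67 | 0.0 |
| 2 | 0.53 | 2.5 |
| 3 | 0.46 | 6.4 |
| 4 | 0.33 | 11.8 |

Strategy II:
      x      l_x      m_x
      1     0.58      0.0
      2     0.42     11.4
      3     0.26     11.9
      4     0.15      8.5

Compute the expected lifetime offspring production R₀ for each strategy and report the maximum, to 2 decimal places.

Strategy I: R₀ = 0.67×0.0 + 0.53×2.5 + 0.46×6.4 + 0.33×11.8 = 8.1630
Strategy II: R₀ = 0.58×0.0 + 0.42×11.4 + 0.26×11.9 + 0.15×8.5 = 9.1570
Highest R₀: strategy II with 9.1570.

9.16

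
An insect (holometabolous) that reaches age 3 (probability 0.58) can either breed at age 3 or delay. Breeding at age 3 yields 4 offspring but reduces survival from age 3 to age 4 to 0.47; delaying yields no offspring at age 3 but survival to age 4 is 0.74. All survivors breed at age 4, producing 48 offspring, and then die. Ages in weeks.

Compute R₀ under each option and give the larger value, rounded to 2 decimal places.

20.60

breed at age 3: R₀ = 0.58 × (4 + 0.47 × 48) = 0.58 × 26.5600 = 15.4048
delay to age 4: R₀ = 0.58 × (0.74 × 48) = 0.58 × 35.5200 = 20.6016
Higher: delay to age 4 (20.6016).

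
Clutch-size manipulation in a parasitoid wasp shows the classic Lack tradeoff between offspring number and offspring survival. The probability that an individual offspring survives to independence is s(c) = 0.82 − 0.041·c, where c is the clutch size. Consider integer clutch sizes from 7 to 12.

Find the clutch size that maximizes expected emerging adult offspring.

10

Expected emerging adult offspring = c × s(c):
  c=7: 7 × 0.533 = 3.731
  c=8: 8 × 0.492 = 3.936
  c=9: 9 × 0.451 = 4.059
  c=10: 10 × 0.410 = 4.100
  c=11: 11 × 0.369 = 4.059
  c=12: 12 × 0.328 = 3.936
Maximum at c = 10 (4.100 emerging adult offspring).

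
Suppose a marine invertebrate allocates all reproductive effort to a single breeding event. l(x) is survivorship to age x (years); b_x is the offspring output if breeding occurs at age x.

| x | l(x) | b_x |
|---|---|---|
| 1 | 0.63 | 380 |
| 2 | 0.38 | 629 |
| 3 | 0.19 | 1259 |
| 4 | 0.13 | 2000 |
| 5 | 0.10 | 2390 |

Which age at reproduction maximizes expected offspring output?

4

Expected offspring if breeding at age x = l(x) × b_x:
  age 1: 0.63 × 380 = 239.400
  age 2: 0.38 × 629 = 239.020
  age 3: 0.19 × 1259 = 239.210
  age 4: 0.13 × 2000 = 260.000
  age 5: 0.10 × 2390 = 239.000
Maximum at age 4 (260.000).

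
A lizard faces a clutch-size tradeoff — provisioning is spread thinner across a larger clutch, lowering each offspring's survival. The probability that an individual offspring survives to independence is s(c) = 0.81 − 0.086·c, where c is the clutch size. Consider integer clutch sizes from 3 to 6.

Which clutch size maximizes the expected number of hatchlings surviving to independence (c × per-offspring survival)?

5

Expected hatchlings surviving to independence = c × s(c):
  c=3: 3 × 0.552 = 1.656
  c=4: 4 × 0.466 = 1.864
  c=5: 5 × 0.380 = 1.900
  c=6: 6 × 0.294 = 1.764
Maximum at c = 5 (1.900 hatchlings surviving to independence).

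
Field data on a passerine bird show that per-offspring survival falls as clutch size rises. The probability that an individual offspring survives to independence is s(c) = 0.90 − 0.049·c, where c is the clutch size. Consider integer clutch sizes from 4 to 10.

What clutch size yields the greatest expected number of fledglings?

9

Expected fledglings = c × s(c):
  c=4: 4 × 0.704 = 2.816
  c=5: 5 × 0.655 = 3.275
  c=6: 6 × 0.606 = 3.636
  c=7: 7 × 0.557 = 3.899
  c=8: 8 × 0.508 = 4.064
  c=9: 9 × 0.459 = 4.131
  c=10: 10 × 0.410 = 4.100
Maximum at c = 9 (4.131 fledglings).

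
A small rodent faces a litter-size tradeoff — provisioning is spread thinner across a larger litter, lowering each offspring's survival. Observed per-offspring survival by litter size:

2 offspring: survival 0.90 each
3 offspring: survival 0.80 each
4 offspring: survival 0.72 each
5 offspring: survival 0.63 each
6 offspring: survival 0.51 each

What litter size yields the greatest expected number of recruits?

5

Expected recruits = c × s(c):
  c=2: 2 × 0.90 = 1.800
  c=3: 3 × 0.80 = 2.400
  c=4: 4 × 0.72 = 2.880
  c=5: 5 × 0.63 = 3.150
  c=6: 6 × 0.51 = 3.060
Maximum at c = 5 (3.150 recruits).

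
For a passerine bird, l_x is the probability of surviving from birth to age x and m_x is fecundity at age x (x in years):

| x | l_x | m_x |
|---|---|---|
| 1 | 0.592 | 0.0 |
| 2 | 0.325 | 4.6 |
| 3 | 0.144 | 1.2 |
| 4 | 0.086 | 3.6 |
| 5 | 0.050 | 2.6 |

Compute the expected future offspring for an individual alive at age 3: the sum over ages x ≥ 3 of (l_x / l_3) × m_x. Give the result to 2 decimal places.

l_3 = 0.144. Conditional survival from age 3 to x is l_x / l_3.
  x=3: (0.144/0.144) × 1.2 = 1.2000
  x=4: (0.086/0.144) × 3.6 = 2.1500
  x=5: (0.050/0.144) × 2.6 = 0.9028
Sum = 1.2000 + 2.1500 + 0.9028 = 4.2528

4.25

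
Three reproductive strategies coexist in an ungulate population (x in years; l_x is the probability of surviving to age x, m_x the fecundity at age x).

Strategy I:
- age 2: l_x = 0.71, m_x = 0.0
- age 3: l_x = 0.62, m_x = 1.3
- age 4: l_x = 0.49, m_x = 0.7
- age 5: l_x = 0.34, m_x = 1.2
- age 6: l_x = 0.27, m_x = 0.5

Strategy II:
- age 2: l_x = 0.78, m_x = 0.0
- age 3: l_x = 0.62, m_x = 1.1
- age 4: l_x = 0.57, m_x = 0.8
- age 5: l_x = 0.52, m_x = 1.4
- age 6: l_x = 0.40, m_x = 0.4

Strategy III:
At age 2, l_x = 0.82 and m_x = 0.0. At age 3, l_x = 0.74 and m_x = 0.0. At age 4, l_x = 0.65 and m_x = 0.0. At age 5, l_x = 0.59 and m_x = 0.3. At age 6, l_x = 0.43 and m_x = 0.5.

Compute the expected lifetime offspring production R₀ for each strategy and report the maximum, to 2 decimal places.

2.03

Strategy I: R₀ = 0.71×0.0 + 0.62×1.3 + 0.49×0.7 + 0.34×1.2 + 0.27×0.5 = 1.6920
Strategy II: R₀ = 0.78×0.0 + 0.62×1.1 + 0.57×0.8 + 0.52×1.4 + 0.40×0.4 = 2.0260
Strategy III: R₀ = 0.82×0.0 + 0.74×0.0 + 0.65×0.0 + 0.59×0.3 + 0.43×0.5 = 0.3920
Highest R₀: strategy II with 2.0260.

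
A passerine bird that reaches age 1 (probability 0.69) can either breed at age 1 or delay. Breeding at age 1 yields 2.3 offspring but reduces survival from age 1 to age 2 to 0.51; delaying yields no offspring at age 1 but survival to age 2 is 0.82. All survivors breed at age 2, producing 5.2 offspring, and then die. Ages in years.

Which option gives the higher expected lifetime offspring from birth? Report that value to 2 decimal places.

3.42

breed at age 1: R₀ = 0.69 × (2.3 + 0.51 × 5.2) = 0.69 × 4.9520 = 3.4169
delay to age 2: R₀ = 0.69 × (0.82 × 5.2) = 0.69 × 4.2640 = 2.9422
Higher: breed at age 1 (3.4169).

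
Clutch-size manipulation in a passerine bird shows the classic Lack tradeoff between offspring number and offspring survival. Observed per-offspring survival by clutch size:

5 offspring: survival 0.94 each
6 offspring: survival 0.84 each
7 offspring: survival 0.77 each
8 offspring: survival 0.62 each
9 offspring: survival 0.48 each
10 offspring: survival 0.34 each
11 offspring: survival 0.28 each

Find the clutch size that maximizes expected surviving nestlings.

Expected surviving nestlings = c × s(c):
  c=5: 5 × 0.94 = 4.700
  c=6: 6 × 0.84 = 5.040
  c=7: 7 × 0.77 = 5.390
  c=8: 8 × 0.62 = 4.960
  c=9: 9 × 0.48 = 4.320
  c=10: 10 × 0.34 = 3.400
  c=11: 11 × 0.28 = 3.080
Maximum at c = 7 (5.390 surviving nestlings).

7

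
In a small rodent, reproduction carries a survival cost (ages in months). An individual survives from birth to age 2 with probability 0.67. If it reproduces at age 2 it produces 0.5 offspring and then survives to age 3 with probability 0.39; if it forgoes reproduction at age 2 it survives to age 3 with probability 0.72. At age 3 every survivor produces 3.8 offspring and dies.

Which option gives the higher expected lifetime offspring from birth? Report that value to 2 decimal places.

breed at age 2: R₀ = 0.67 × (0.5 + 0.39 × 3.8) = 0.67 × 1.9820 = 1.3279
delay to age 3: R₀ = 0.67 × (0.72 × 3.8) = 0.67 × 2.7360 = 1.8331
Higher: delay to age 3 (1.8331).

1.83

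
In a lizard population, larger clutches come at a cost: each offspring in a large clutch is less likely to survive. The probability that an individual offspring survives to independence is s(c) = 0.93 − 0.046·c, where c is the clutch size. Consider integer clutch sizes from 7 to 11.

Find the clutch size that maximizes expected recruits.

Expected recruits = c × s(c):
  c=7: 7 × 0.608 = 4.256
  c=8: 8 × 0.562 = 4.496
  c=9: 9 × 0.516 = 4.644
  c=10: 10 × 0.470 = 4.700
  c=11: 11 × 0.424 = 4.664
Maximum at c = 10 (4.700 recruits).

10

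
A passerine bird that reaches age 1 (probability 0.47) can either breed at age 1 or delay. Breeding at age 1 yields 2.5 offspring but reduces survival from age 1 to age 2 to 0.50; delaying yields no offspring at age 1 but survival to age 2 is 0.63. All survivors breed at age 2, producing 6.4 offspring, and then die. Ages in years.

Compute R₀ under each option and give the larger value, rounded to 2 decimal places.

2.68

breed at age 1: R₀ = 0.47 × (2.5 + 0.50 × 6.4) = 0.47 × 5.7000 = 2.6790
delay to age 2: R₀ = 0.47 × (0.63 × 6.4) = 0.47 × 4.0320 = 1.8950
Higher: breed at age 1 (2.6790).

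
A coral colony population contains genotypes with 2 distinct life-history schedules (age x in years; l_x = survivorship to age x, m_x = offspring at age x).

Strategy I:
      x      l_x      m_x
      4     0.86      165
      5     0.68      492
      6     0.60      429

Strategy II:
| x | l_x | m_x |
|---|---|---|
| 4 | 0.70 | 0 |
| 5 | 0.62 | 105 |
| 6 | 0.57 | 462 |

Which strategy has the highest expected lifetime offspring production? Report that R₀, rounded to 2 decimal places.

Strategy I: R₀ = 0.86×165 + 0.68×492 + 0.60×429 = 733.8600
Strategy II: R₀ = 0.70×0 + 0.62×105 + 0.57×462 = 328.4400
Highest R₀: strategy I with 733.8600.

733.86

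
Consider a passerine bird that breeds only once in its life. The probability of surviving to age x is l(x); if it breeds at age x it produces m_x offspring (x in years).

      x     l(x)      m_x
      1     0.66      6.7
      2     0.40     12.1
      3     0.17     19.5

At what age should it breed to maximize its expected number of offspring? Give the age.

2

Expected offspring if breeding at age x = l(x) × m_x:
  age 1: 0.66 × 6.7 = 4.422
  age 2: 0.40 × 12.1 = 4.840
  age 3: 0.17 × 19.5 = 3.315
Maximum at age 2 (4.840).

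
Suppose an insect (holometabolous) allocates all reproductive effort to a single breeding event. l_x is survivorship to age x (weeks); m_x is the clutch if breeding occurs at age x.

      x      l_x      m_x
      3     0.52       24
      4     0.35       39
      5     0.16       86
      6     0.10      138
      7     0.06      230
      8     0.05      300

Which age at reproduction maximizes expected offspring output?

8

Expected offspring if breeding at age x = l_x × m_x:
  age 3: 0.52 × 24 = 12.480
  age 4: 0.35 × 39 = 13.650
  age 5: 0.16 × 86 = 13.760
  age 6: 0.10 × 138 = 13.800
  age 7: 0.06 × 230 = 13.800
  age 8: 0.05 × 300 = 15.000
Maximum at age 8 (15.000).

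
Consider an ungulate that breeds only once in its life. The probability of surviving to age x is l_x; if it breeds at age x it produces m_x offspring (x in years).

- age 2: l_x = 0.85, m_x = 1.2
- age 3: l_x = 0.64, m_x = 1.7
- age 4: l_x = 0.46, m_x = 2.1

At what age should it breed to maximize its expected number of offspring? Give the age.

3

Expected offspring if breeding at age x = l_x × m_x:
  age 2: 0.85 × 1.2 = 1.020
  age 3: 0.64 × 1.7 = 1.088
  age 4: 0.46 × 2.1 = 0.966
Maximum at age 3 (1.088).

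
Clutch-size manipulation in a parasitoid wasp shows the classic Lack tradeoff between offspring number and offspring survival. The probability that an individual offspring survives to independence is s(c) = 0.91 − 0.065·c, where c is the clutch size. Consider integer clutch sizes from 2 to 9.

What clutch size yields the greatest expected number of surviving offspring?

Expected surviving offspring = c × s(c):
  c=2: 2 × 0.780 = 1.560
  c=3: 3 × 0.715 = 2.145
  c=4: 4 × 0.650 = 2.600
  c=5: 5 × 0.585 = 2.925
  c=6: 6 × 0.520 = 3.120
  c=7: 7 × 0.455 = 3.185
  c=8: 8 × 0.390 = 3.120
  c=9: 9 × 0.325 = 2.925
Maximum at c = 7 (3.185 surviving offspring).

7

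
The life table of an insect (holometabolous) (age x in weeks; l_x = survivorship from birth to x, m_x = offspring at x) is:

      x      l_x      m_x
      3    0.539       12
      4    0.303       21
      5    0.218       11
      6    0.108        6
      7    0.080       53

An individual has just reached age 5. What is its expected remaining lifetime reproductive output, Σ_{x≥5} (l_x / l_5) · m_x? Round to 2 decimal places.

l_5 = 0.218. Conditional survival from age 5 to x is l_x / l_5.
  x=5: (0.218/0.218) × 11 = 11.0000
  x=6: (0.108/0.218) × 6 = 2.9725
  x=7: (0.080/0.218) × 53 = 19.4495
Sum = 11.0000 + 2.9725 + 19.4495 = 33.4220

33.42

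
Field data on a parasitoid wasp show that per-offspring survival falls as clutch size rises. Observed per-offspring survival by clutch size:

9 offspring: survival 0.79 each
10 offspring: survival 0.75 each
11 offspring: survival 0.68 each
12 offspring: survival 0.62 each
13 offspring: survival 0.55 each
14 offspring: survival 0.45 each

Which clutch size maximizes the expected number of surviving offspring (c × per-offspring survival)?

Expected surviving offspring = c × s(c):
  c=9: 9 × 0.79 = 7.110
  c=10: 10 × 0.75 = 7.500
  c=11: 11 × 0.68 = 7.480
  c=12: 12 × 0.62 = 7.440
  c=13: 13 × 0.55 = 7.150
  c=14: 14 × 0.45 = 6.300
Maximum at c = 10 (7.500 surviving offspring).

10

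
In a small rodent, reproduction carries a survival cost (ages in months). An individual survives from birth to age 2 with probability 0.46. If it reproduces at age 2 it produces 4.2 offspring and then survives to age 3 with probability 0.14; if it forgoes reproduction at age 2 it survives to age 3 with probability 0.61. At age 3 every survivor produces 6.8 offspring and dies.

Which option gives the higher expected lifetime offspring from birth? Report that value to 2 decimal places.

breed at age 2: R₀ = 0.46 × (4.2 + 0.14 × 6.8) = 0.46 × 5.1520 = 2.3699
delay to age 3: R₀ = 0.46 × (0.61 × 6.8) = 0.46 × 4.1480 = 1.9081
Higher: breed at age 2 (2.3699).

2.37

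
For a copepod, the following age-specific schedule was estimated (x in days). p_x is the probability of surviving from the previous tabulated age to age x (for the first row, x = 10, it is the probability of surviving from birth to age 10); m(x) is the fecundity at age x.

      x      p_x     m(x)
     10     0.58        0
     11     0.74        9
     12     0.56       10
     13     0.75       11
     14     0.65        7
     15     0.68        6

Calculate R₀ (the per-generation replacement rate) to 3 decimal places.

9.547

Survivorship from birth: l_x = p_10·p_11·…·p_x.
  l_10 = 0.58000
  l_11 = 0.42920
  l_12 = 0.24035
  l_13 = 0.18026
  l_14 = 0.11717
  l_15 = 0.07968
R₀ = Σ l_x m(x):
  age 10: 0.58000 × 0 = 0.0000
  age 11: 0.42920 × 9 = 3.8628
  age 12: 0.24035 × 10 = 2.4035
  age 13: 0.18026 × 11 = 1.9829
  age 14: 0.11717 × 7 = 0.8202
  age 15: 0.07968 × 6 = 0.4781
R₀ = 0.0000 + 3.8628 + 2.4035 + 1.9829 + 0.8202 + 0.4781 = 9.5474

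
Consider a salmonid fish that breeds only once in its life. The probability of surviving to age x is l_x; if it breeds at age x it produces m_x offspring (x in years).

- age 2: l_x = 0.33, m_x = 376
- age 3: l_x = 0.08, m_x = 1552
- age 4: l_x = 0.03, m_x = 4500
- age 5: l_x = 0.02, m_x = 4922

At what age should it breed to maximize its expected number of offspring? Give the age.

4

Expected offspring if breeding at age x = l_x × m_x:
  age 2: 0.33 × 376 = 124.080
  age 3: 0.08 × 1552 = 124.160
  age 4: 0.03 × 4500 = 135.000
  age 5: 0.02 × 4922 = 98.440
Maximum at age 4 (135.000).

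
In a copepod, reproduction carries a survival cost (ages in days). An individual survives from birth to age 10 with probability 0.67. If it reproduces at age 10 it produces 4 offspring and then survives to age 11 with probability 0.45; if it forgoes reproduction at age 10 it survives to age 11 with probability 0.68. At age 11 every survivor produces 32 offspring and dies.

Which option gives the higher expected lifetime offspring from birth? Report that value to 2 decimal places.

14.58

breed at age 10: R₀ = 0.67 × (4 + 0.45 × 32) = 0.67 × 18.4000 = 12.3280
delay to age 11: R₀ = 0.67 × (0.68 × 32) = 0.67 × 21.7600 = 14.5792
Higher: delay to age 11 (14.5792).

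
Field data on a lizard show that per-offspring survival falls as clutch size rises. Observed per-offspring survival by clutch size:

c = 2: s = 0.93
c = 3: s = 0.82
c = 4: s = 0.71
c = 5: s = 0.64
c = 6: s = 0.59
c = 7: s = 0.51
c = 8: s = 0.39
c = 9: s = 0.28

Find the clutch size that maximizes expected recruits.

Expected recruits = c × s(c):
  c=2: 2 × 0.93 = 1.860
  c=3: 3 × 0.82 = 2.460
  c=4: 4 × 0.71 = 2.840
  c=5: 5 × 0.64 = 3.200
  c=6: 6 × 0.59 = 3.540
  c=7: 7 × 0.51 = 3.570
  c=8: 8 × 0.39 = 3.120
  c=9: 9 × 0.28 = 2.520
Maximum at c = 7 (3.570 recruits).

7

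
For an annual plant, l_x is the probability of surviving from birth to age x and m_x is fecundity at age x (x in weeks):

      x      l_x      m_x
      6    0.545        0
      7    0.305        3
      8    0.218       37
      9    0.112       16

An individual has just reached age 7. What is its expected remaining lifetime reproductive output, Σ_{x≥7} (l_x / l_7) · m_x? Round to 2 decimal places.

35.32

l_7 = 0.305. Conditional survival from age 7 to x is l_x / l_7.
  x=7: (0.305/0.305) × 3 = 3.0000
  x=8: (0.218/0.305) × 37 = 26.4459
  x=9: (0.112/0.305) × 16 = 5.8754
Sum = 3.0000 + 26.4459 + 5.8754 = 35.3213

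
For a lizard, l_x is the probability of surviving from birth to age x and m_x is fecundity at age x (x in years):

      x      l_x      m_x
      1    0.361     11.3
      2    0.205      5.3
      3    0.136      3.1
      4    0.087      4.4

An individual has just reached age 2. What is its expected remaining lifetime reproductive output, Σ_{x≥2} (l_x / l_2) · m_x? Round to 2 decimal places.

l_2 = 0.205. Conditional survival from age 2 to x is l_x / l_2.
  x=2: (0.205/0.205) × 5.3 = 5.3000
  x=3: (0.136/0.205) × 3.1 = 2.0566
  x=4: (0.087/0.205) × 4.4 = 1.8673
Sum = 5.3000 + 2.0566 + 1.8673 = 9.2239

9.22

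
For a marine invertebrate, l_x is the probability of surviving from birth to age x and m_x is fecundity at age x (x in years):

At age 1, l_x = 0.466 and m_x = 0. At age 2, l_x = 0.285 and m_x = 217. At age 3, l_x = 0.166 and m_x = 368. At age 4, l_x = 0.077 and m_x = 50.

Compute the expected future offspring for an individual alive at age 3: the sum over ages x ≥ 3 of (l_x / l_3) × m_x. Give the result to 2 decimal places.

l_3 = 0.166. Conditional survival from age 3 to x is l_x / l_3.
  x=3: (0.166/0.166) × 368 = 368.0000
  x=4: (0.077/0.166) × 50 = 23.1928
Sum = 368.0000 + 23.1928 = 391.1928

391.19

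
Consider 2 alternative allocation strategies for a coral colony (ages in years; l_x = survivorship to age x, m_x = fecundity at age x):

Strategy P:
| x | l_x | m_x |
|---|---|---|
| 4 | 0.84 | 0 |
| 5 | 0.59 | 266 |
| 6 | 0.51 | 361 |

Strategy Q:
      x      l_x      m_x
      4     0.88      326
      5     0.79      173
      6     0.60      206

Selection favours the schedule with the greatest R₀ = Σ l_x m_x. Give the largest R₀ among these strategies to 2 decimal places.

Strategy P: R₀ = 0.84×0 + 0.59×266 + 0.51×361 = 341.0500
Strategy Q: R₀ = 0.88×326 + 0.79×173 + 0.60×206 = 547.1500
Highest R₀: strategy Q with 547.1500.

547.15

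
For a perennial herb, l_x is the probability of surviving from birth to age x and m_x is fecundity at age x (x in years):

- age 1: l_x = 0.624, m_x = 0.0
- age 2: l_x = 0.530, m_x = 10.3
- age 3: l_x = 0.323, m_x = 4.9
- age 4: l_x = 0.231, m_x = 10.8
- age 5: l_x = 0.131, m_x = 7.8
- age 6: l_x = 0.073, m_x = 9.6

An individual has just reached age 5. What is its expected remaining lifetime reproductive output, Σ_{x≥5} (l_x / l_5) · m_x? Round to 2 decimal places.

l_5 = 0.131. Conditional survival from age 5 to x is l_x / l_5.
  x=5: (0.131/0.131) × 7.8 = 7.8000
  x=6: (0.073/0.131) × 9.6 = 5.3496
Sum = 7.8000 + 5.3496 = 13.1496

13.15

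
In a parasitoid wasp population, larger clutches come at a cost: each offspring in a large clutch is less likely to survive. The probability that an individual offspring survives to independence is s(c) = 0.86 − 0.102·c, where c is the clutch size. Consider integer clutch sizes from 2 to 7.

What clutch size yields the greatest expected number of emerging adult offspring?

4

Expected emerging adult offspring = c × s(c):
  c=2: 2 × 0.656 = 1.312
  c=3: 3 × 0.554 = 1.662
  c=4: 4 × 0.452 = 1.808
  c=5: 5 × 0.350 = 1.750
  c=6: 6 × 0.248 = 1.488
  c=7: 7 × 0.146 = 1.022
Maximum at c = 4 (1.808 emerging adult offspring).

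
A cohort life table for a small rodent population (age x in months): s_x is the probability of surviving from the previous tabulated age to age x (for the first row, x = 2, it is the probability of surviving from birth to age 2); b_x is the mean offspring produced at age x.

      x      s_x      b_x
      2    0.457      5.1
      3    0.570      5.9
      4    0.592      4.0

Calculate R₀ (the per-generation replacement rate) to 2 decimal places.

4.48

Survivorship from birth: l_x = s_2·s_3·…·s_x.
  l_2 = 0.45700
  l_3 = 0.26049
  l_4 = 0.15421
R₀ = Σ l_x b_x:
  age 2: 0.45700 × 5.1 = 2.3307
  age 3: 0.26049 × 5.9 = 1.5369
  age 4: 0.15421 × 4.0 = 0.6168
R₀ = 2.3307 + 1.5369 + 0.6168 = 4.4844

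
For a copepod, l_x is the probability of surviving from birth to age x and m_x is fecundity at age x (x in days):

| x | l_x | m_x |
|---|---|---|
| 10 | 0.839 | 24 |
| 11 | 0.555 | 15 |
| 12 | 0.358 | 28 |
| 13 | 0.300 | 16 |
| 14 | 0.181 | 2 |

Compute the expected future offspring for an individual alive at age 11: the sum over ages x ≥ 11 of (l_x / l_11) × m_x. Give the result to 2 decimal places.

42.36

l_11 = 0.555. Conditional survival from age 11 to x is l_x / l_11.
  x=11: (0.555/0.555) × 15 = 15.0000
  x=12: (0.358/0.555) × 28 = 18.0613
  x=13: (0.300/0.555) × 16 = 8.6486
  x=14: (0.181/0.555) × 2 = 0.6523
Sum = 15.0000 + 18.0613 + 8.6486 + 0.6523 = 42.3622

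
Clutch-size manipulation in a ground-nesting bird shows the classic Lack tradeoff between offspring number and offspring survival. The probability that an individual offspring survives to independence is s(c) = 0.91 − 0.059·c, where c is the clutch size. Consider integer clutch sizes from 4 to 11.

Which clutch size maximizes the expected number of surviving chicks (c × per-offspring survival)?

Expected surviving chicks = c × s(c):
  c=4: 4 × 0.674 = 2.696
  c=5: 5 × 0.615 = 3.075
  c=6: 6 × 0.556 = 3.336
  c=7: 7 × 0.497 = 3.479
  c=8: 8 × 0.438 = 3.504
  c=9: 9 × 0.379 = 3.411
  c=10: 10 × 0.320 = 3.200
  c=11: 11 × 0.261 = 2.871
Maximum at c = 8 (3.504 surviving chicks).

8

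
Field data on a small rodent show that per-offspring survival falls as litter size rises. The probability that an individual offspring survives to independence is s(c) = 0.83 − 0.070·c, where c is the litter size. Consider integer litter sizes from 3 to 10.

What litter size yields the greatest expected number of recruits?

6

Expected recruits = c × s(c):
  c=3: 3 × 0.620 = 1.860
  c=4: 4 × 0.550 = 2.200
  c=5: 5 × 0.480 = 2.400
  c=6: 6 × 0.410 = 2.460
  c=7: 7 × 0.340 = 2.380
  c=8: 8 × 0.270 = 2.160
  c=9: 9 × 0.200 = 1.800
  c=10: 10 × 0.130 = 1.300
Maximum at c = 6 (2.460 recruits).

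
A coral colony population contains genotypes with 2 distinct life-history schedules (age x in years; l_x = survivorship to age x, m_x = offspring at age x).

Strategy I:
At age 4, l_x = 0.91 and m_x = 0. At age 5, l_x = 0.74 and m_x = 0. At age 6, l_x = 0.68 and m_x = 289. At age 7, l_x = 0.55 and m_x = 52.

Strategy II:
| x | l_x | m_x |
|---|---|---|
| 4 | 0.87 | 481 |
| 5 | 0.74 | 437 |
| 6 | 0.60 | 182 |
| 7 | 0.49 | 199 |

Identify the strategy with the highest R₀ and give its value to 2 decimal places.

Strategy I: R₀ = 0.91×0 + 0.74×0 + 0.68×289 + 0.55×52 = 225.1200
Strategy II: R₀ = 0.87×481 + 0.74×437 + 0.60×182 + 0.49×199 = 948.5600
Highest R₀: strategy II with 948.5600.

948.56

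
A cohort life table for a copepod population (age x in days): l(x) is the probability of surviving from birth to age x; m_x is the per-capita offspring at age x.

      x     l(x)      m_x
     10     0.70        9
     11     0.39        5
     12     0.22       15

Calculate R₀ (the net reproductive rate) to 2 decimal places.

11.55

R₀ = Σ l(x) m_x:
  age 10: 0.70 × 9 = 6.3000
  age 11: 0.39 × 5 = 1.9500
  age 12: 0.22 × 15 = 3.3000
R₀ = 6.3000 + 1.9500 + 3.3000 = 11.5500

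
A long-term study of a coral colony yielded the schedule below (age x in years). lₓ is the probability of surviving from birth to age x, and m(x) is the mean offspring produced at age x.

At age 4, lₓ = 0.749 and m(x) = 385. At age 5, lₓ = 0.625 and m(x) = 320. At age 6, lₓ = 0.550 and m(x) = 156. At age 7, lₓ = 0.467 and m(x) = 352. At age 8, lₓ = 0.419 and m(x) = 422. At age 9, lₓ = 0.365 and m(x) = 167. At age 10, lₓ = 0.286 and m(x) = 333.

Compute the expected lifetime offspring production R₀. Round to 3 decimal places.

1071.560

R₀ = Σ lₓ m(x):
  age 4: 0.749 × 385 = 288.3650
  age 5: 0.625 × 320 = 200.0000
  age 6: 0.550 × 156 = 85.8000
  age 7: 0.467 × 352 = 164.3840
  age 8: 0.419 × 422 = 176.8180
  age 9: 0.365 × 167 = 60.9550
  age 10: 0.286 × 333 = 95.2380
R₀ = 288.3650 + 200.0000 + 85.8000 + 164.3840 + 176.8180 + 60.9550 + 95.2380 = 1071.5600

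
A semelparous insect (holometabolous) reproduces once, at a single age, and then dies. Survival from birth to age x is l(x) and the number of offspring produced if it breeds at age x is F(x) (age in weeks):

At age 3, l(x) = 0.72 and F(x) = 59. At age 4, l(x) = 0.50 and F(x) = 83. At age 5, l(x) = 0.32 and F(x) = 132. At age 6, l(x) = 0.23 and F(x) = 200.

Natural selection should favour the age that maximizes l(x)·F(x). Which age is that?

6

Expected offspring if breeding at age x = l(x) × F(x):
  age 3: 0.72 × 59 = 42.480
  age 4: 0.50 × 83 = 41.500
  age 5: 0.32 × 132 = 42.240
  age 6: 0.23 × 200 = 46.000
Maximum at age 6 (46.000).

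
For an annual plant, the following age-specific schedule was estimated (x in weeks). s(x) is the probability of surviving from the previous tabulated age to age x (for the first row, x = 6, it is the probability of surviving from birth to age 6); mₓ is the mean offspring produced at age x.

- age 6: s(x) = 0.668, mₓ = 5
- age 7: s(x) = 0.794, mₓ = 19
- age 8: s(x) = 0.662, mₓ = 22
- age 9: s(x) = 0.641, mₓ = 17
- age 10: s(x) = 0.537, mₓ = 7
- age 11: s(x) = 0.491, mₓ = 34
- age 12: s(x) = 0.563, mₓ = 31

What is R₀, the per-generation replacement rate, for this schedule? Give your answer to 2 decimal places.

28.87

Survivorship from birth: l_x = s_6·s_7·…·s_x.
  l_6 = 0.66800
  l_7 = 0.53039
  l_8 = 0.35112
  l_9 = 0.22507
  l_10 = 0.12086
  l_11 = 0.05934
  l_12 = 0.03341
R₀ = Σ l_x mₓ:
  age 6: 0.66800 × 5 = 3.3400
  age 7: 0.53039 × 19 = 10.0774
  age 8: 0.35112 × 22 = 7.7246
  age 9: 0.22507 × 17 = 3.8262
  age 10: 0.12086 × 7 = 0.8460
  age 11: 0.05934 × 34 = 2.0176
  age 12: 0.03341 × 31 = 1.0357
R₀ = 3.3400 + 10.0774 + 7.7246 + 3.8262 + 0.8460 + 2.0176 + 1.0357 = 28.8675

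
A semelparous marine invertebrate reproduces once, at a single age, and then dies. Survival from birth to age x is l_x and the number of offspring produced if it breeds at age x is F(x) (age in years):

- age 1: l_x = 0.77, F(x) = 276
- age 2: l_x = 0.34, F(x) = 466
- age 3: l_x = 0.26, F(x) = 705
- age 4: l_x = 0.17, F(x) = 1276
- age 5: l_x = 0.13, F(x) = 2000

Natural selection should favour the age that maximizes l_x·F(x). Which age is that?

5

Expected offspring if breeding at age x = l_x × F(x):
  age 1: 0.77 × 276 = 212.520
  age 2: 0.34 × 466 = 158.440
  age 3: 0.26 × 705 = 183.300
  age 4: 0.17 × 1276 = 216.920
  age 5: 0.13 × 2000 = 260.000
Maximum at age 5 (260.000).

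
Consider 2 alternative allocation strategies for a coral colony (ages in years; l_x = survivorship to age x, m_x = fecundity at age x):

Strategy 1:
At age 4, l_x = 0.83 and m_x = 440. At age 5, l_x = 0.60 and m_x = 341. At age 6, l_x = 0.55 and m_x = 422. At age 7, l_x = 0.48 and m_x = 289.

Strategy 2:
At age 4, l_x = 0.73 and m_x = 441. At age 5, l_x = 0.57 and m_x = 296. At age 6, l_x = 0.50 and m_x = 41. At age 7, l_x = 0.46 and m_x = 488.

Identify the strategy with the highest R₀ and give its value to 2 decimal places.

940.62

Strategy 1: R₀ = 0.83×440 + 0.60×341 + 0.55×422 + 0.48×289 = 940.6200
Strategy 2: R₀ = 0.73×441 + 0.57×296 + 0.50×41 + 0.46×488 = 735.6300
Highest R₀: strategy 1 with 940.6200.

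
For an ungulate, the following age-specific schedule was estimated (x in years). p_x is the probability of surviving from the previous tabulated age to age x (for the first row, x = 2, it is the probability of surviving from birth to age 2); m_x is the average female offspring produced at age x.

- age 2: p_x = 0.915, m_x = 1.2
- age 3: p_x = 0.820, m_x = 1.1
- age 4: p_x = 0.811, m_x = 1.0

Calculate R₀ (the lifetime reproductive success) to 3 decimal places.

2.532

Survivorship from birth: l_x = p_2·p_3·…·p_x.
  l_2 = 0.91500
  l_3 = 0.75030
  l_4 = 0.60849
R₀ = Σ l_x m_x:
  age 2: 0.91500 × 1.2 = 1.0980
  age 3: 0.75030 × 1.1 = 0.8253
  age 4: 0.60849 × 1.0 = 0.6085
R₀ = 1.0980 + 0.8253 + 0.6085 = 2.5318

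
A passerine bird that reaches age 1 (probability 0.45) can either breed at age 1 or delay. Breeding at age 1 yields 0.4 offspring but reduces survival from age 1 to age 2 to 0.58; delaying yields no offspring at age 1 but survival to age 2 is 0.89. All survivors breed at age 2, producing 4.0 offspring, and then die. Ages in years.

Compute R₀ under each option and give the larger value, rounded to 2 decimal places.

breed at age 1: R₀ = 0.45 × (0.4 + 0.58 × 4.0) = 0.45 × 2.7200 = 1.2240
delay to age 2: R₀ = 0.45 × (0.89 × 4.0) = 0.45 × 3.5600 = 1.6020
Higher: delay to age 2 (1.6020).

1.60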